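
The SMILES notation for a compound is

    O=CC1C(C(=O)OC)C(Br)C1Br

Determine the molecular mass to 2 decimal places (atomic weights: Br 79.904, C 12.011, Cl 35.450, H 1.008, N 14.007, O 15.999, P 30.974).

First, the molecular formula is C7H8Br2O3 (counting implicit H from valence).
  Br: 2 × 79.904 = 159.808
  C: 7 × 12.011 = 84.077
  H: 8 × 1.008 = 8.064
  O: 3 × 15.999 = 47.997
Sum: 2×79.904 + 7×12.011 + 8×1.008 + 3×15.999 = 299.946 → 299.95 g/mol.

299.95 g/mol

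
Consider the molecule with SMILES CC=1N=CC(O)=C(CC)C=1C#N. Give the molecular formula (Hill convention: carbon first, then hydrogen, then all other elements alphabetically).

Walk through each heavy atom and fill implicit hydrogens from standard valence (C 4, N 3, O 2, S 2, halogen 1):
  atom 1: C, bond orders sum to 1 (valence 4) → 3 H
  atom 2: C, bond orders sum to 4 (valence 4) → 0 H
  atom 3: N, bond orders sum to 3 (valence 3) → 0 H
  atom 4: C, bond orders sum to 3 (valence 4) → 1 H
  atom 5: C, bond orders sum to 4 (valence 4) → 0 H
  atom 6: O, bond orders sum to 1 (valence 2) → 1 H
  atom 7: C, bond orders sum to 4 (valence 4) → 0 H
  atom 8: C, bond orders sum to 2 (valence 4) → 2 H
  atom 9: C, bond orders sum to 1 (valence 4) → 3 H
  atom 10: C, bond orders sum to 4 (valence 4) → 0 H
  atom 11: C, bond orders sum to 4 (valence 4) → 0 H
  atom 12: N, bond orders sum to 3 (valence 3) → 0 H
Totals → C:9, H:10, N:2, O:1.

C9H10N2O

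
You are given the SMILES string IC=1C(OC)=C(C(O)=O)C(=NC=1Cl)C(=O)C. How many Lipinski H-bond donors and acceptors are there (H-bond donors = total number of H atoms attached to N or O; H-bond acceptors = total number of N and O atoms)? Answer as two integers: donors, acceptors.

Donors: find every N or O and count the H atoms it carries.
  atom 4 (O): bond orders sum to 2 → 0 H
  atom 8 (O): bond orders sum to 1 → 1 H
  atom 9 (O): bond orders sum to 2 → 0 H
  atom 11 (N): bond orders sum to 3 → 0 H
  atom 15 (O): bond orders sum to 2 → 0 H
Lipinski HBD = 1.
Acceptors: N atoms = 1, O atoms = 4 → HBA = 5.

1, 5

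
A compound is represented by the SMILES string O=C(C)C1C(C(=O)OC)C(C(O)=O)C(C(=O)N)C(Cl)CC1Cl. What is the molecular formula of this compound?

C13H17Cl2NO6

Walk through each heavy atom and fill implicit hydrogens from standard valence (C 4, N 3, O 2, S 2, halogen 1):
  atom 1: O, bond orders sum to 2 (valence 2) → 0 H
  atom 2: C, bond orders sum to 4 (valence 4) → 0 H
  atom 3: C, bond orders sum to 1 (valence 4) → 3 H
  atom 4: C, bond orders sum to 3 (valence 4) → 1 H
  atom 5: C, bond orders sum to 3 (valence 4) → 1 H
  atom 6: C, bond orders sum to 4 (valence 4) → 0 H
  atom 7: O, bond orders sum to 2 (valence 2) → 0 H
  atom 8: O, bond orders sum to 2 (valence 2) → 0 H
  atom 9: C, bond orders sum to 1 (valence 4) → 3 H
  atom 10: C, bond orders sum to 3 (valence 4) → 1 H
  atom 11: C, bond orders sum to 4 (valence 4) → 0 H
  atom 12: O, bond orders sum to 1 (valence 2) → 1 H
  atom 13: O, bond orders sum to 2 (valence 2) → 0 H
  atom 14: C, bond orders sum to 3 (valence 4) → 1 H
  atom 15: C, bond orders sum to 4 (valence 4) → 0 H
  atom 16: O, bond orders sum to 2 (valence 2) → 0 H
  atom 17: N, bond orders sum to 1 (valence 3) → 2 H
  atom 18: C, bond orders sum to 3 (valence 4) → 1 H
  atom 19: Cl (halogen, monovalent) → 0 H
  atom 20: C, bond orders sum to 2 (valence 4) → 2 H
  atom 21: C, bond orders sum to 3 (valence 4) → 1 H
  atom 22: Cl (halogen, monovalent) → 0 H
Totals → C:13, H:17, Cl:2, N:1, O:6.
In Hill order: C13H17Cl2NO6.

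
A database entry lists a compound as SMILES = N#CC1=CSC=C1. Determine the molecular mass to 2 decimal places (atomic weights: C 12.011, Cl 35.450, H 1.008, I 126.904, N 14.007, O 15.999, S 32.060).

109.15 g/mol

First, the molecular formula is C5H3NS (counting implicit H from valence).
  C: 5 × 12.011 = 60.055
  H: 3 × 1.008 = 3.024
  N: 1 × 14.007 = 14.007
  S: 1 × 32.060 = 32.060
Sum: 5×12.011 + 3×1.008 + 1×14.007 + 1×32.060 = 109.146 → 109.15 g/mol.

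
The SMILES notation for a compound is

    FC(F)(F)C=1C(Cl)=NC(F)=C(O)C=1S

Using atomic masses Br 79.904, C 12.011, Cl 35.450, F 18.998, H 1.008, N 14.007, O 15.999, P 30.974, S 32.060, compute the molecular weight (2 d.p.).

First, the molecular formula is C6H2ClF4NOS (counting implicit H from valence).
  C: 6 × 12.011 = 72.066
  Cl: 1 × 35.450 = 35.450
  F: 4 × 18.998 = 75.992
  H: 2 × 1.008 = 2.016
  N: 1 × 14.007 = 14.007
  O: 1 × 15.999 = 15.999
  S: 1 × 32.060 = 32.060
Sum: 6×12.011 + 1×35.450 + 4×18.998 + 2×1.008 + 1×14.007 + 1×15.999 + 1×32.060 = 247.590 → 247.59 g/mol.

247.59 g/mol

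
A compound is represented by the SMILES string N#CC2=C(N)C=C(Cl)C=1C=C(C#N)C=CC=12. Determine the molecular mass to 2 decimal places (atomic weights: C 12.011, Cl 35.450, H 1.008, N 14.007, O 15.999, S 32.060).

First, the molecular formula is C12H6ClN3 (counting implicit H from valence).
  C: 12 × 12.011 = 144.132
  Cl: 1 × 35.450 = 35.450
  H: 6 × 1.008 = 6.048
  N: 3 × 14.007 = 42.021
Sum: 12×12.011 + 1×35.450 + 6×1.008 + 3×14.007 = 227.651 → 227.65 g/mol.

227.65 g/mol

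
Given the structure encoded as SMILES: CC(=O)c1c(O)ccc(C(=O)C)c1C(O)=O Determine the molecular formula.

C11H10O5

Walk through each heavy atom and fill implicit hydrogens from standard valence (C 4, N 3, O 2, S 2, halogen 1); for lowercase aromatic atoms, an aromatic c carries 1 H when it has two neighbours and 0 H with three, and aromatic n carries 0 H:
  atom 1: C, bond orders sum to 1 (valence 4) → 3 H
  atom 2: C, bond orders sum to 4 (valence 4) → 0 H
  atom 3: O, bond orders sum to 2 (valence 2) → 0 H
  atom 4: aromatic c, 3 neighbours → 0 H
  atom 5: aromatic c, 3 neighbours → 0 H
  atom 6: O, bond orders sum to 1 (valence 2) → 1 H
  atom 7: aromatic c, 2 neighbours → 1 H
  atom 8: aromatic c, 2 neighbours → 1 H
  atom 9: aromatic c, 3 neighbours → 0 H
  atom 10: C, bond orders sum to 4 (valence 4) → 0 H
  atom 11: O, bond orders sum to 2 (valence 2) → 0 H
  atom 12: C, bond orders sum to 1 (valence 4) → 3 H
  atom 13: aromatic c, 3 neighbours → 0 H
  atom 14: C, bond orders sum to 4 (valence 4) → 0 H
  atom 15: O, bond orders sum to 1 (valence 2) → 1 H
  atom 16: O, bond orders sum to 2 (valence 2) → 0 H
Totals → C:11, H:10, O:5.
In Hill order: C11H10O5.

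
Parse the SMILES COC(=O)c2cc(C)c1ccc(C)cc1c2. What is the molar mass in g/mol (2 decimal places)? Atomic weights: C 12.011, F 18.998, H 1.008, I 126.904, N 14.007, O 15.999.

First, the molecular formula is C14H14O2 (counting implicit H from valence).
  C: 14 × 12.011 = 168.154
  H: 14 × 1.008 = 14.112
  O: 2 × 15.999 = 31.998
Sum: 14×12.011 + 14×1.008 + 2×15.999 = 214.264 → 214.26 g/mol.

214.26 g/mol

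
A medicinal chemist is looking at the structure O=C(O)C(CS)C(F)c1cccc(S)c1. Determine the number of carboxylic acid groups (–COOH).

1

The carboxylic acid motif appears at heavy-atom position 2 in the SMILES.
Other groups present: 2 thiol.
Carboxylic acid count: 1.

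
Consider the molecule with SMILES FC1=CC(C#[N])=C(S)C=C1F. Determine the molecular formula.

C7H3F2NS

Walk through each heavy atom and fill implicit hydrogens from standard valence (C 4, N 3, O 2, S 2, halogen 1):
  atom 1: F (halogen, monovalent) → 0 H
  atom 2: C, bond orders sum to 4 (valence 4) → 0 H
  atom 3: C, bond orders sum to 3 (valence 4) → 1 H
  atom 4: C, bond orders sum to 4 (valence 4) → 0 H
  atom 5: C, bond orders sum to 4 (valence 4) → 0 H
  atom 6: N with explicit H count 0
  atom 7: C, bond orders sum to 4 (valence 4) → 0 H
  atom 8: S, bond orders sum to 1 (valence 2) → 1 H
  atom 9: C, bond orders sum to 3 (valence 4) → 1 H
  atom 10: C, bond orders sum to 4 (valence 4) → 0 H
  atom 11: F (halogen, monovalent) → 0 H
Totals → C:7, H:3, F:2, N:1, S:1.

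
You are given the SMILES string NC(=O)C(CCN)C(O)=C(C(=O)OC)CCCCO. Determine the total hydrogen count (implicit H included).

22

Walk through each heavy atom and fill implicit hydrogens from standard valence (C 4, N 3, O 2, S 2, halogen 1):
  atom 1: N, bond orders sum to 1 (valence 3) → 2 H
  atom 2: C, bond orders sum to 4 (valence 4) → 0 H
  atom 3: O, bond orders sum to 2 (valence 2) → 0 H
  atom 4: C, bond orders sum to 3 (valence 4) → 1 H
  atom 5: C, bond orders sum to 2 (valence 4) → 2 H
  atom 6: C, bond orders sum to 2 (valence 4) → 2 H
  atom 7: N, bond orders sum to 1 (valence 3) → 2 H
  atom 8: C, bond orders sum to 4 (valence 4) → 0 H
  atom 9: O, bond orders sum to 1 (valence 2) → 1 H
  atom 10: C, bond orders sum to 4 (valence 4) → 0 H
  atom 11: C, bond orders sum to 4 (valence 4) → 0 H
  atom 12: O, bond orders sum to 2 (valence 2) → 0 H
  atom 13: O, bond orders sum to 2 (valence 2) → 0 H
  atom 14: C, bond orders sum to 1 (valence 4) → 3 H
  atom 15: C, bond orders sum to 2 (valence 4) → 2 H
  atom 16: C, bond orders sum to 2 (valence 4) → 2 H
  atom 17: C, bond orders sum to 2 (valence 4) → 2 H
  atom 18: C, bond orders sum to 2 (valence 4) → 2 H
  atom 19: O, bond orders sum to 1 (valence 2) → 1 H
Total hydrogens: 22.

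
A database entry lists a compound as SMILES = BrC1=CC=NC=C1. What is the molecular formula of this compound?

C5H4BrN

Walk through each heavy atom and fill implicit hydrogens from standard valence (C 4, N 3, O 2, S 2, halogen 1):
  atom 1: Br (halogen, monovalent) → 0 H
  atom 2: C, bond orders sum to 4 (valence 4) → 0 H
  atom 3: C, bond orders sum to 3 (valence 4) → 1 H
  atom 4: C, bond orders sum to 3 (valence 4) → 1 H
  atom 5: N, bond orders sum to 3 (valence 3) → 0 H
  atom 6: C, bond orders sum to 3 (valence 4) → 1 H
  atom 7: C, bond orders sum to 3 (valence 4) → 1 H
Totals → C:5, H:4, Br:1, N:1.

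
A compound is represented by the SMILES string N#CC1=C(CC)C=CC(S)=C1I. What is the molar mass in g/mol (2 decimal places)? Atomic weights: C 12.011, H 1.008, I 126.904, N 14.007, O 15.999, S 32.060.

289.13 g/mol

First, the molecular formula is C9H8INS (counting implicit H from valence).
  C: 9 × 12.011 = 108.099
  H: 8 × 1.008 = 8.064
  I: 1 × 126.904 = 126.904
  N: 1 × 14.007 = 14.007
  S: 1 × 32.060 = 32.060
Sum: 9×12.011 + 8×1.008 + 1×126.904 + 1×14.007 + 1×32.060 = 289.134 → 289.13 g/mol.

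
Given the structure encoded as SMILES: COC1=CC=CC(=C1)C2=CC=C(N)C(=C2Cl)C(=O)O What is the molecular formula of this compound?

Walk through each heavy atom and fill implicit hydrogens from standard valence (C 4, N 3, O 2, S 2, halogen 1):
  atom 1: C, bond orders sum to 1 (valence 4) → 3 H
  atom 2: O, bond orders sum to 2 (valence 2) → 0 H
  atom 3: C, bond orders sum to 4 (valence 4) → 0 H
  atom 4: C, bond orders sum to 3 (valence 4) → 1 H
  atom 5: C, bond orders sum to 3 (valence 4) → 1 H
  atom 6: C, bond orders sum to 3 (valence 4) → 1 H
  atom 7: C, bond orders sum to 4 (valence 4) → 0 H
  atom 8: C, bond orders sum to 3 (valence 4) → 1 H
  atom 9: C, bond orders sum to 4 (valence 4) → 0 H
  atom 10: C, bond orders sum to 3 (valence 4) → 1 H
  atom 11: C, bond orders sum to 3 (valence 4) → 1 H
  atom 12: C, bond orders sum to 4 (valence 4) → 0 H
  atom 13: N, bond orders sum to 1 (valence 3) → 2 H
  atom 14: C, bond orders sum to 4 (valence 4) → 0 H
  atom 15: C, bond orders sum to 4 (valence 4) → 0 H
  atom 16: Cl (halogen, monovalent) → 0 H
  atom 17: C, bond orders sum to 4 (valence 4) → 0 H
  atom 18: O, bond orders sum to 2 (valence 2) → 0 H
  atom 19: O, bond orders sum to 1 (valence 2) → 1 H
Totals → C:14, H:12, Cl:1, N:1, O:3.
In Hill order: C14H12ClNO3.

C14H12ClNO3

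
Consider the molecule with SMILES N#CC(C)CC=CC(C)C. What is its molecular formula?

C9H15N

Walk through each heavy atom and fill implicit hydrogens from standard valence (C 4, N 3, O 2, S 2, halogen 1):
  atom 1: N, bond orders sum to 3 (valence 3) → 0 H
  atom 2: C, bond orders sum to 4 (valence 4) → 0 H
  atom 3: C, bond orders sum to 3 (valence 4) → 1 H
  atom 4: C, bond orders sum to 1 (valence 4) → 3 H
  atom 5: C, bond orders sum to 2 (valence 4) → 2 H
  atom 6: C, bond orders sum to 3 (valence 4) → 1 H
  atom 7: C, bond orders sum to 3 (valence 4) → 1 H
  atom 8: C, bond orders sum to 3 (valence 4) → 1 H
  atom 9: C, bond orders sum to 1 (valence 4) → 3 H
  atom 10: C, bond orders sum to 1 (valence 4) → 3 H
Totals → C:9, H:15, N:1.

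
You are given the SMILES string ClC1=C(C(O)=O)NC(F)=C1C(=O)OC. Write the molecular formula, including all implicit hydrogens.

C7H5ClFNO4

Walk through each heavy atom and fill implicit hydrogens from standard valence (C 4, N 3, O 2, S 2, halogen 1):
  atom 1: Cl (halogen, monovalent) → 0 H
  atom 2: C, bond orders sum to 4 (valence 4) → 0 H
  atom 3: C, bond orders sum to 4 (valence 4) → 0 H
  atom 4: C, bond orders sum to 4 (valence 4) → 0 H
  atom 5: O, bond orders sum to 1 (valence 2) → 1 H
  atom 6: O, bond orders sum to 2 (valence 2) → 0 H
  atom 7: N, bond orders sum to 2 (valence 3) → 1 H
  atom 8: C, bond orders sum to 4 (valence 4) → 0 H
  atom 9: F (halogen, monovalent) → 0 H
  atom 10: C, bond orders sum to 4 (valence 4) → 0 H
  atom 11: C, bond orders sum to 4 (valence 4) → 0 H
  atom 12: O, bond orders sum to 2 (valence 2) → 0 H
  atom 13: O, bond orders sum to 2 (valence 2) → 0 H
  atom 14: C, bond orders sum to 1 (valence 4) → 3 H
Totals → C:7, H:5, Cl:1, F:1, N:1, O:4.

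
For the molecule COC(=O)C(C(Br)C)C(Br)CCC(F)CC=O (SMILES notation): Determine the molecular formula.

C11H17Br2FO3

Walk through each heavy atom and fill implicit hydrogens from standard valence (C 4, N 3, O 2, S 2, halogen 1):
  atom 1: C, bond orders sum to 1 (valence 4) → 3 H
  atom 2: O, bond orders sum to 2 (valence 2) → 0 H
  atom 3: C, bond orders sum to 4 (valence 4) → 0 H
  atom 4: O, bond orders sum to 2 (valence 2) → 0 H
  atom 5: C, bond orders sum to 3 (valence 4) → 1 H
  atom 6: C, bond orders sum to 3 (valence 4) → 1 H
  atom 7: Br (halogen, monovalent) → 0 H
  atom 8: C, bond orders sum to 1 (valence 4) → 3 H
  atom 9: C, bond orders sum to 3 (valence 4) → 1 H
  atom 10: Br (halogen, monovalent) → 0 H
  atom 11: C, bond orders sum to 2 (valence 4) → 2 H
  atom 12: C, bond orders sum to 2 (valence 4) → 2 H
  atom 13: C, bond orders sum to 3 (valence 4) → 1 H
  atom 14: F (halogen, monovalent) → 0 H
  atom 15: C, bond orders sum to 2 (valence 4) → 2 H
  atom 16: C, bond orders sum to 3 (valence 4) → 1 H
  atom 17: O, bond orders sum to 2 (valence 2) → 0 H
Totals → C:11, H:17, Br:2, F:1, O:3.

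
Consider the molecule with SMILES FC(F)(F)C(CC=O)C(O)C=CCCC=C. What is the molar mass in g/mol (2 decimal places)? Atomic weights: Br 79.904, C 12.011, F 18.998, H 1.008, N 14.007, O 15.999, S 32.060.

First, the molecular formula is C11H15F3O2 (counting implicit H from valence).
  C: 11 × 12.011 = 132.121
  F: 3 × 18.998 = 56.994
  H: 15 × 1.008 = 15.120
  O: 2 × 15.999 = 31.998
Sum: 11×12.011 + 3×18.998 + 15×1.008 + 2×15.999 = 236.233 → 236.23 g/mol.

236.23 g/mol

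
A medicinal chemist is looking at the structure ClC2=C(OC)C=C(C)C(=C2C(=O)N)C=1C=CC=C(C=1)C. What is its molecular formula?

C16H16ClNO2

Walk through each heavy atom and fill implicit hydrogens from standard valence (C 4, N 3, O 2, S 2, halogen 1):
  atom 1: Cl (halogen, monovalent) → 0 H
  atom 2: C, bond orders sum to 4 (valence 4) → 0 H
  atom 3: C, bond orders sum to 4 (valence 4) → 0 H
  atom 4: O, bond orders sum to 2 (valence 2) → 0 H
  atom 5: C, bond orders sum to 1 (valence 4) → 3 H
  atom 6: C, bond orders sum to 3 (valence 4) → 1 H
  atom 7: C, bond orders sum to 4 (valence 4) → 0 H
  atom 8: C, bond orders sum to 1 (valence 4) → 3 H
  atom 9: C, bond orders sum to 4 (valence 4) → 0 H
  atom 10: C, bond orders sum to 4 (valence 4) → 0 H
  atom 11: C, bond orders sum to 4 (valence 4) → 0 H
  atom 12: O, bond orders sum to 2 (valence 2) → 0 H
  atom 13: N, bond orders sum to 1 (valence 3) → 2 H
  atom 14: C, bond orders sum to 4 (valence 4) → 0 H
  atom 15: C, bond orders sum to 3 (valence 4) → 1 H
  atom 16: C, bond orders sum to 3 (valence 4) → 1 H
  atom 17: C, bond orders sum to 3 (valence 4) → 1 H
  atom 18: C, bond orders sum to 4 (valence 4) → 0 H
  atom 19: C, bond orders sum to 3 (valence 4) → 1 H
  atom 20: C, bond orders sum to 1 (valence 4) → 3 H
Totals → C:16, H:16, Cl:1, N:1, O:2.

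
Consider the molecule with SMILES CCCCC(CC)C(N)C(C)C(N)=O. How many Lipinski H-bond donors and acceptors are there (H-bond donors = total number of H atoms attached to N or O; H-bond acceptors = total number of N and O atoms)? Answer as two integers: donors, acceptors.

4, 3

Donors: find every N or O and count the H atoms it carries.
  atom 9 (N): bond orders sum to 1 → 2 H
  atom 13 (N): bond orders sum to 1 → 2 H
  atom 14 (O): bond orders sum to 2 → 0 H
Lipinski HBD = 4.
Acceptors: N atoms = 2, O atoms = 1 → HBA = 3.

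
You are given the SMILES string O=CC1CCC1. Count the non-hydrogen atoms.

6

Every atom symbol written in the SMILES (organic subset) is one heavy atom; implicit H are not written.
Heavy atoms by element → C:5, O:1.
Total: 6.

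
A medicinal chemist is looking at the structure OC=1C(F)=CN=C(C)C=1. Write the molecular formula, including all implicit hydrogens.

Walk through each heavy atom and fill implicit hydrogens from standard valence (C 4, N 3, O 2, S 2, halogen 1):
  atom 1: O, bond orders sum to 1 (valence 2) → 1 H
  atom 2: C, bond orders sum to 4 (valence 4) → 0 H
  atom 3: C, bond orders sum to 4 (valence 4) → 0 H
  atom 4: F (halogen, monovalent) → 0 H
  atom 5: C, bond orders sum to 3 (valence 4) → 1 H
  atom 6: N, bond orders sum to 3 (valence 3) → 0 H
  atom 7: C, bond orders sum to 4 (valence 4) → 0 H
  atom 8: C, bond orders sum to 1 (valence 4) → 3 H
  atom 9: C, bond orders sum to 3 (valence 4) → 1 H
Totals → C:6, H:6, F:1, N:1, O:1.
In Hill order: C6H6FNO.

C6H6FNO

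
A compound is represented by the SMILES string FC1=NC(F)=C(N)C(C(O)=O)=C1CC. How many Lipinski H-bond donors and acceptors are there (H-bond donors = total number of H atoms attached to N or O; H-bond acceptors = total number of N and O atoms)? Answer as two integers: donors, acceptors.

Donors: find every N or O and count the H atoms it carries.
  atom 3 (N): bond orders sum to 3 → 0 H
  atom 7 (N): bond orders sum to 1 → 2 H
  atom 10 (O): bond orders sum to 1 → 1 H
  atom 11 (O): bond orders sum to 2 → 0 H
Lipinski HBD = 3.
Acceptors: N atoms = 2, O atoms = 2 → HBA = 4.

3, 4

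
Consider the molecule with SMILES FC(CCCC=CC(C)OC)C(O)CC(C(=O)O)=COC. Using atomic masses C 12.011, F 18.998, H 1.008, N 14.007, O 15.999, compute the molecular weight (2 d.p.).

304.36 g/mol

First, the molecular formula is C15H25FO5 (counting implicit H from valence).
  C: 15 × 12.011 = 180.165
  F: 1 × 18.998 = 18.998
  H: 25 × 1.008 = 25.200
  O: 5 × 15.999 = 79.995
Sum: 15×12.011 + 1×18.998 + 25×1.008 + 5×15.999 = 304.358 → 304.36 g/mol.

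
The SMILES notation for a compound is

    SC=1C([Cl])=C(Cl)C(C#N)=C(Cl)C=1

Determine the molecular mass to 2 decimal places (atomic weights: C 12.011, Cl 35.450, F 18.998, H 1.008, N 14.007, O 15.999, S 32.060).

238.51 g/mol

First, the molecular formula is C7H2Cl3NS (counting implicit H from valence).
  C: 7 × 12.011 = 84.077
  Cl: 3 × 35.450 = 106.350
  H: 2 × 1.008 = 2.016
  N: 1 × 14.007 = 14.007
  S: 1 × 32.060 = 32.060
Sum: 7×12.011 + 3×35.450 + 2×1.008 + 1×14.007 + 1×32.060 = 238.510 → 238.51 g/mol.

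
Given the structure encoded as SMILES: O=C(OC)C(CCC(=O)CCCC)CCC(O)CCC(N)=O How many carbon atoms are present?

Count every carbon token in the SMILES (each C, including those in ring-closure positions and inside branches).
Carbon count: 16.

16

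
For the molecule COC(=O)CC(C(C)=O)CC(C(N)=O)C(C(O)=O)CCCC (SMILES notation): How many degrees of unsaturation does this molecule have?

Molecular formula: C15H25NO6.
DoU = (2C + 2 + N − H − X) / 2, where X is the halogen count and O/S are ignored.
    = (2·15 + 2 + 1 − 25 − 0) / 2 = 8 / 2 = 4.

4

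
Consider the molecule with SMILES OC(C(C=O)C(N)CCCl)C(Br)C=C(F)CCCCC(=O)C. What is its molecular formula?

C15H24BrClFNO3

Walk through each heavy atom and fill implicit hydrogens from standard valence (C 4, N 3, O 2, S 2, halogen 1):
  atom 1: O, bond orders sum to 1 (valence 2) → 1 H
  atom 2: C, bond orders sum to 3 (valence 4) → 1 H
  atom 3: C, bond orders sum to 3 (valence 4) → 1 H
  atom 4: C, bond orders sum to 3 (valence 4) → 1 H
  atom 5: O, bond orders sum to 2 (valence 2) → 0 H
  atom 6: C, bond orders sum to 3 (valence 4) → 1 H
  atom 7: N, bond orders sum to 1 (valence 3) → 2 H
  atom 8: C, bond orders sum to 2 (valence 4) → 2 H
  atom 9: C, bond orders sum to 2 (valence 4) → 2 H
  atom 10: Cl (halogen, monovalent) → 0 H
  atom 11: C, bond orders sum to 3 (valence 4) → 1 H
  atom 12: Br (halogen, monovalent) → 0 H
  atom 13: C, bond orders sum to 3 (valence 4) → 1 H
  atom 14: C, bond orders sum to 4 (valence 4) → 0 H
  atom 15: F (halogen, monovalent) → 0 H
  atom 16: C, bond orders sum to 2 (valence 4) → 2 H
  atom 17: C, bond orders sum to 2 (valence 4) → 2 H
  atom 18: C, bond orders sum to 2 (valence 4) → 2 H
  atom 19: C, bond orders sum to 2 (valence 4) → 2 H
  atom 20: C, bond orders sum to 4 (valence 4) → 0 H
  atom 21: O, bond orders sum to 2 (valence 2) → 0 H
  atom 22: C, bond orders sum to 1 (valence 4) → 3 H
Totals → C:15, H:24, Br:1, Cl:1, F:1, N:1, O:3.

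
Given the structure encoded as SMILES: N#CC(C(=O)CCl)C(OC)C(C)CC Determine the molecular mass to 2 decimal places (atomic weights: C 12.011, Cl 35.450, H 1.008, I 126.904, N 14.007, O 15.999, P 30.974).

First, the molecular formula is C10H16ClNO2 (counting implicit H from valence).
  C: 10 × 12.011 = 120.110
  Cl: 1 × 35.450 = 35.450
  H: 16 × 1.008 = 16.128
  N: 1 × 14.007 = 14.007
  O: 2 × 15.999 = 31.998
Sum: 10×12.011 + 1×35.450 + 16×1.008 + 1×14.007 + 2×15.999 = 217.693 → 217.69 g/mol.

217.69 g/mol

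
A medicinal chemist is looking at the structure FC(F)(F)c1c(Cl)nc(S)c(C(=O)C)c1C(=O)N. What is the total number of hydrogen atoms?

6

Walk through each heavy atom and fill implicit hydrogens from standard valence (C 4, N 3, O 2, S 2, halogen 1); for lowercase aromatic atoms, an aromatic c carries 1 H when it has two neighbours and 0 H with three, and aromatic n carries 0 H:
  atom 1: F (halogen, monovalent) → 0 H
  atom 2: C, bond orders sum to 4 (valence 4) → 0 H
  atom 3: F (halogen, monovalent) → 0 H
  atom 4: F (halogen, monovalent) → 0 H
  atom 5: aromatic c, 3 neighbours → 0 H
  atom 6: aromatic c, 3 neighbours → 0 H
  atom 7: Cl (halogen, monovalent) → 0 H
  atom 8: aromatic n, 2 neighbours → 0 H
  atom 9: aromatic c, 3 neighbours → 0 H
  atom 10: S, bond orders sum to 1 (valence 2) → 1 H
  atom 11: aromatic c, 3 neighbours → 0 H
  atom 12: C, bond orders sum to 4 (valence 4) → 0 H
  atom 13: O, bond orders sum to 2 (valence 2) → 0 H
  atom 14: C, bond orders sum to 1 (valence 4) → 3 H
  atom 15: aromatic c, 3 neighbours → 0 H
  atom 16: C, bond orders sum to 4 (valence 4) → 0 H
  atom 17: O, bond orders sum to 2 (valence 2) → 0 H
  atom 18: N, bond orders sum to 1 (valence 3) → 2 H
Total hydrogens: 6.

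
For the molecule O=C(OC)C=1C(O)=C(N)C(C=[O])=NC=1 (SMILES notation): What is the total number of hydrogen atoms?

8

Walk through each heavy atom and fill implicit hydrogens from standard valence (C 4, N 3, O 2, S 2, halogen 1):
  atom 1: O, bond orders sum to 2 (valence 2) → 0 H
  atom 2: C, bond orders sum to 4 (valence 4) → 0 H
  atom 3: O, bond orders sum to 2 (valence 2) → 0 H
  atom 4: C, bond orders sum to 1 (valence 4) → 3 H
  atom 5: C, bond orders sum to 4 (valence 4) → 0 H
  atom 6: C, bond orders sum to 4 (valence 4) → 0 H
  atom 7: O, bond orders sum to 1 (valence 2) → 1 H
  atom 8: C, bond orders sum to 4 (valence 4) → 0 H
  atom 9: N, bond orders sum to 1 (valence 3) → 2 H
  atom 10: C, bond orders sum to 4 (valence 4) → 0 H
  atom 11: C, bond orders sum to 3 (valence 4) → 1 H
  atom 12: O with explicit H count 0
  atom 13: N, bond orders sum to 3 (valence 3) → 0 H
  atom 14: C, bond orders sum to 3 (valence 4) → 1 H
Total hydrogens: 8.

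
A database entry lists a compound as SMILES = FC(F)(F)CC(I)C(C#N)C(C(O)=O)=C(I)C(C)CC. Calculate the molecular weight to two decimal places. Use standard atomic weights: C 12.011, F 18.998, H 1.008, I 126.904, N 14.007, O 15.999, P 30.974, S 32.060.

First, the molecular formula is C12H14F3I2NO2 (counting implicit H from valence).
  C: 12 × 12.011 = 144.132
  F: 3 × 18.998 = 56.994
  H: 14 × 1.008 = 14.112
  I: 2 × 126.904 = 253.808
  N: 1 × 14.007 = 14.007
  O: 2 × 15.999 = 31.998
Sum: 12×12.011 + 3×18.998 + 14×1.008 + 2×126.904 + 1×14.007 + 2×15.999 = 515.051 → 515.05 g/mol.

515.05 g/mol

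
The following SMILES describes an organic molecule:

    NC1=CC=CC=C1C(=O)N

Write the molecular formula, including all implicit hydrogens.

Walk through each heavy atom and fill implicit hydrogens from standard valence (C 4, N 3, O 2, S 2, halogen 1):
  atom 1: N, bond orders sum to 1 (valence 3) → 2 H
  atom 2: C, bond orders sum to 4 (valence 4) → 0 H
  atom 3: C, bond orders sum to 3 (valence 4) → 1 H
  atom 4: C, bond orders sum to 3 (valence 4) → 1 H
  atom 5: C, bond orders sum to 3 (valence 4) → 1 H
  atom 6: C, bond orders sum to 3 (valence 4) → 1 H
  atom 7: C, bond orders sum to 4 (valence 4) → 0 H
  atom 8: C, bond orders sum to 4 (valence 4) → 0 H
  atom 9: O, bond orders sum to 2 (valence 2) → 0 H
  atom 10: N, bond orders sum to 1 (valence 3) → 2 H
Totals → C:7, H:8, N:2, O:1.

C7H8N2O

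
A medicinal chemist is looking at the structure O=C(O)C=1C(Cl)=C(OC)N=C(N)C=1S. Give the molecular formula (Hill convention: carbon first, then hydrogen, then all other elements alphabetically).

Walk through each heavy atom and fill implicit hydrogens from standard valence (C 4, N 3, O 2, S 2, halogen 1):
  atom 1: O, bond orders sum to 2 (valence 2) → 0 H
  atom 2: C, bond orders sum to 4 (valence 4) → 0 H
  atom 3: O, bond orders sum to 1 (valence 2) → 1 H
  atom 4: C, bond orders sum to 4 (valence 4) → 0 H
  atom 5: C, bond orders sum to 4 (valence 4) → 0 H
  atom 6: Cl (halogen, monovalent) → 0 H
  atom 7: C, bond orders sum to 4 (valence 4) → 0 H
  atom 8: O, bond orders sum to 2 (valence 2) → 0 H
  atom 9: C, bond orders sum to 1 (valence 4) → 3 H
  atom 10: N, bond orders sum to 3 (valence 3) → 0 H
  atom 11: C, bond orders sum to 4 (valence 4) → 0 H
  atom 12: N, bond orders sum to 1 (valence 3) → 2 H
  atom 13: C, bond orders sum to 4 (valence 4) → 0 H
  atom 14: S, bond orders sum to 1 (valence 2) → 1 H
Totals → C:7, H:7, Cl:1, N:2, O:3, S:1.

C7H7ClN2O3S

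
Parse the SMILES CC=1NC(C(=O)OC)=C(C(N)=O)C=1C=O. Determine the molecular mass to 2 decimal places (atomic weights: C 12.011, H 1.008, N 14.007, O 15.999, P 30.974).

210.19 g/mol

First, the molecular formula is C9H10N2O4 (counting implicit H from valence).
  C: 9 × 12.011 = 108.099
  H: 10 × 1.008 = 10.080
  N: 2 × 14.007 = 28.014
  O: 4 × 15.999 = 63.996
Sum: 9×12.011 + 10×1.008 + 2×14.007 + 4×15.999 = 210.189 → 210.19 g/mol.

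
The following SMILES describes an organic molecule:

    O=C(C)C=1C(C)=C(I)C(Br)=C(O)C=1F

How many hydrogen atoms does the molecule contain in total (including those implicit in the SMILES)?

Walk through each heavy atom and fill implicit hydrogens from standard valence (C 4, N 3, O 2, S 2, halogen 1):
  atom 1: O, bond orders sum to 2 (valence 2) → 0 H
  atom 2: C, bond orders sum to 4 (valence 4) → 0 H
  atom 3: C, bond orders sum to 1 (valence 4) → 3 H
  atom 4: C, bond orders sum to 4 (valence 4) → 0 H
  atom 5: C, bond orders sum to 4 (valence 4) → 0 H
  atom 6: C, bond orders sum to 1 (valence 4) → 3 H
  atom 7: C, bond orders sum to 4 (valence 4) → 0 H
  atom 8: I (halogen, monovalent) → 0 H
  atom 9: C, bond orders sum to 4 (valence 4) → 0 H
  atom 10: Br (halogen, monovalent) → 0 H
  atom 11: C, bond orders sum to 4 (valence 4) → 0 H
  atom 12: O, bond orders sum to 1 (valence 2) → 1 H
  atom 13: C, bond orders sum to 4 (valence 4) → 0 H
  atom 14: F (halogen, monovalent) → 0 H
Total hydrogens: 7.

7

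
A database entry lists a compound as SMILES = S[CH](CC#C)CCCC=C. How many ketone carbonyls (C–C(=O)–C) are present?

0

Scan the SMILES for the ketone motif — none present.
Groups that are present: 1 alkene, 1 alkyne, 1 thiol.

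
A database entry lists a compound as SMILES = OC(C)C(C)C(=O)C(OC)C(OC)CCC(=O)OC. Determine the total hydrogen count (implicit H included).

24

Walk through each heavy atom and fill implicit hydrogens from standard valence (C 4, N 3, O 2, S 2, halogen 1):
  atom 1: O, bond orders sum to 1 (valence 2) → 1 H
  atom 2: C, bond orders sum to 3 (valence 4) → 1 H
  atom 3: C, bond orders sum to 1 (valence 4) → 3 H
  atom 4: C, bond orders sum to 3 (valence 4) → 1 H
  atom 5: C, bond orders sum to 1 (valence 4) → 3 H
  atom 6: C, bond orders sum to 4 (valence 4) → 0 H
  atom 7: O, bond orders sum to 2 (valence 2) → 0 H
  atom 8: C, bond orders sum to 3 (valence 4) → 1 H
  atom 9: O, bond orders sum to 2 (valence 2) → 0 H
  atom 10: C, bond orders sum to 1 (valence 4) → 3 H
  atom 11: C, bond orders sum to 3 (valence 4) → 1 H
  atom 12: O, bond orders sum to 2 (valence 2) → 0 H
  atom 13: C, bond orders sum to 1 (valence 4) → 3 H
  atom 14: C, bond orders sum to 2 (valence 4) → 2 H
  atom 15: C, bond orders sum to 2 (valence 4) → 2 H
  atom 16: C, bond orders sum to 4 (valence 4) → 0 H
  atom 17: O, bond orders sum to 2 (valence 2) → 0 H
  atom 18: O, bond orders sum to 2 (valence 2) → 0 H
  atom 19: C, bond orders sum to 1 (valence 4) → 3 H
Total hydrogens: 24.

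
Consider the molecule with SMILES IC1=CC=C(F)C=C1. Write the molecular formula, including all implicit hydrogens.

Walk through each heavy atom and fill implicit hydrogens from standard valence (C 4, N 3, O 2, S 2, halogen 1):
  atom 1: I (halogen, monovalent) → 0 H
  atom 2: C, bond orders sum to 4 (valence 4) → 0 H
  atom 3: C, bond orders sum to 3 (valence 4) → 1 H
  atom 4: C, bond orders sum to 3 (valence 4) → 1 H
  atom 5: C, bond orders sum to 4 (valence 4) → 0 H
  atom 6: F (halogen, monovalent) → 0 H
  atom 7: C, bond orders sum to 3 (valence 4) → 1 H
  atom 8: C, bond orders sum to 3 (valence 4) → 1 H
Totals → C:6, H:4, F:1, I:1.
In Hill order: C6H4FI.

C6H4FI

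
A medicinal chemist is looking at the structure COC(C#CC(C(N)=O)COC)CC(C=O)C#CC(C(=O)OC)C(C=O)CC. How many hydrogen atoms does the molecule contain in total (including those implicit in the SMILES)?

27

Walk through each heavy atom and fill implicit hydrogens from standard valence (C 4, N 3, O 2, S 2, halogen 1):
  atom 1: C, bond orders sum to 1 (valence 4) → 3 H
  atom 2: O, bond orders sum to 2 (valence 2) → 0 H
  atom 3: C, bond orders sum to 3 (valence 4) → 1 H
  atom 4: C, bond orders sum to 4 (valence 4) → 0 H
  atom 5: C, bond orders sum to 4 (valence 4) → 0 H
  atom 6: C, bond orders sum to 3 (valence 4) → 1 H
  atom 7: C, bond orders sum to 4 (valence 4) → 0 H
  atom 8: N, bond orders sum to 1 (valence 3) → 2 H
  atom 9: O, bond orders sum to 2 (valence 2) → 0 H
  atom 10: C, bond orders sum to 2 (valence 4) → 2 H
  atom 11: O, bond orders sum to 2 (valence 2) → 0 H
  atom 12: C, bond orders sum to 1 (valence 4) → 3 H
  atom 13: C, bond orders sum to 2 (valence 4) → 2 H
  atom 14: C, bond orders sum to 3 (valence 4) → 1 H
  atom 15: C, bond orders sum to 3 (valence 4) → 1 H
  atom 16: O, bond orders sum to 2 (valence 2) → 0 H
  atom 17: C, bond orders sum to 4 (valence 4) → 0 H
  atom 18: C, bond orders sum to 4 (valence 4) → 0 H
  atom 19: C, bond orders sum to 3 (valence 4) → 1 H
  atom 20: C, bond orders sum to 4 (valence 4) → 0 H
  atom 21: O, bond orders sum to 2 (valence 2) → 0 H
  atom 22: O, bond orders sum to 2 (valence 2) → 0 H
  atom 23: C, bond orders sum to 1 (valence 4) → 3 H
  atom 24: C, bond orders sum to 3 (valence 4) → 1 H
  atom 25: C, bond orders sum to 3 (valence 4) → 1 H
  atom 26: O, bond orders sum to 2 (valence 2) → 0 H
  atom 27: C, bond orders sum to 2 (valence 4) → 2 H
  atom 28: C, bond orders sum to 1 (valence 4) → 3 H
Total hydrogens: 27.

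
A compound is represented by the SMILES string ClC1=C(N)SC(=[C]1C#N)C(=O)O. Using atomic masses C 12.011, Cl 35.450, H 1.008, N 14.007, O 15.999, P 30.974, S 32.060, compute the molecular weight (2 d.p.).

202.61 g/mol

First, the molecular formula is C6H3ClN2O2S (counting implicit H from valence).
  C: 6 × 12.011 = 72.066
  Cl: 1 × 35.450 = 35.450
  H: 3 × 1.008 = 3.024
  N: 2 × 14.007 = 28.014
  O: 2 × 15.999 = 31.998
  S: 1 × 32.060 = 32.060
Sum: 6×12.011 + 1×35.450 + 3×1.008 + 2×14.007 + 2×15.999 + 1×32.060 = 202.612 → 202.61 g/mol.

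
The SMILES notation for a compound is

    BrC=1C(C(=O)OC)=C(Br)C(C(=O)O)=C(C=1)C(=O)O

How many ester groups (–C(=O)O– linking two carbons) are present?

The ester motif appears at heavy-atom position 4 in the SMILES.
Other groups present: 2 carboxylic acid.
Ester count: 1.

1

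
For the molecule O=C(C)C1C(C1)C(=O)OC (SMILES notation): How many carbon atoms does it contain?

Count every carbon token in the SMILES (each C, including those in ring-closure positions and inside branches).
Carbon count: 7.

7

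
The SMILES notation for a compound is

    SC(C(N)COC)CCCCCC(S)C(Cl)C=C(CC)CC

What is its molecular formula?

C17H34ClNOS2

Walk through each heavy atom and fill implicit hydrogens from standard valence (C 4, N 3, O 2, S 2, halogen 1):
  atom 1: S, bond orders sum to 1 (valence 2) → 1 H
  atom 2: C, bond orders sum to 3 (valence 4) → 1 H
  atom 3: C, bond orders sum to 3 (valence 4) → 1 H
  atom 4: N, bond orders sum to 1 (valence 3) → 2 H
  atom 5: C, bond orders sum to 2 (valence 4) → 2 H
  atom 6: O, bond orders sum to 2 (valence 2) → 0 H
  atom 7: C, bond orders sum to 1 (valence 4) → 3 H
  atom 8: C, bond orders sum to 2 (valence 4) → 2 H
  atom 9: C, bond orders sum to 2 (valence 4) → 2 H
  atom 10: C, bond orders sum to 2 (valence 4) → 2 H
  atom 11: C, bond orders sum to 2 (valence 4) → 2 H
  atom 12: C, bond orders sum to 2 (valence 4) → 2 H
  atom 13: C, bond orders sum to 3 (valence 4) → 1 H
  atom 14: S, bond orders sum to 1 (valence 2) → 1 H
  atom 15: C, bond orders sum to 3 (valence 4) → 1 H
  atom 16: Cl (halogen, monovalent) → 0 H
  atom 17: C, bond orders sum to 3 (valence 4) → 1 H
  atom 18: C, bond orders sum to 4 (valence 4) → 0 H
  atom 19: C, bond orders sum to 2 (valence 4) → 2 H
  atom 20: C, bond orders sum to 1 (valence 4) → 3 H
  atom 21: C, bond orders sum to 2 (valence 4) → 2 H
  atom 22: C, bond orders sum to 1 (valence 4) → 3 H
Totals → C:17, H:34, Cl:1, N:1, O:1, S:2.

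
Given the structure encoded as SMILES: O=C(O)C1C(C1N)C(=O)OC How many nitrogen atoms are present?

Scan the SMILES for N atoms (remember two-letter symbols like Cl and Br are single atoms).
Nitrogen count: 1.

1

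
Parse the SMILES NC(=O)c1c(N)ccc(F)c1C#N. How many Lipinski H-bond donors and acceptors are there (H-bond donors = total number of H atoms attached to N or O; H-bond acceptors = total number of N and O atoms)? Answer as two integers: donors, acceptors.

Donors: find every N or O and count the H atoms it carries.
  atom 1 (N): bond orders sum to 1 → 2 H
  atom 3 (O): bond orders sum to 2 → 0 H
  atom 6 (N): bond orders sum to 1 → 2 H
  atom 13 (N): bond orders sum to 3 → 0 H
Lipinski HBD = 4.
Acceptors: N atoms = 3, O atoms = 1 → HBA = 4.

4, 4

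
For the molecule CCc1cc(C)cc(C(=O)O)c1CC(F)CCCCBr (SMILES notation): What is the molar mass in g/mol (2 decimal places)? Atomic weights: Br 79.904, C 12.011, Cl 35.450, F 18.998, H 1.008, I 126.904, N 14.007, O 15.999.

345.25 g/mol

First, the molecular formula is C16H22BrFO2 (counting implicit H from valence).
  Br: 1 × 79.904 = 79.904
  C: 16 × 12.011 = 192.176
  F: 1 × 18.998 = 18.998
  H: 22 × 1.008 = 22.176
  O: 2 × 15.999 = 31.998
Sum: 1×79.904 + 16×12.011 + 1×18.998 + 22×1.008 + 2×15.999 = 345.252 → 345.25 g/mol.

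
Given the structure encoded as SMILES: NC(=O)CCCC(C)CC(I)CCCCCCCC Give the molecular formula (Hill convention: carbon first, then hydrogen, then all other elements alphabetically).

C16H32INO

Walk through each heavy atom and fill implicit hydrogens from standard valence (C 4, N 3, O 2, S 2, halogen 1):
  atom 1: N, bond orders sum to 1 (valence 3) → 2 H
  atom 2: C, bond orders sum to 4 (valence 4) → 0 H
  atom 3: O, bond orders sum to 2 (valence 2) → 0 H
  atom 4: C, bond orders sum to 2 (valence 4) → 2 H
  atom 5: C, bond orders sum to 2 (valence 4) → 2 H
  atom 6: C, bond orders sum to 2 (valence 4) → 2 H
  atom 7: C, bond orders sum to 3 (valence 4) → 1 H
  atom 8: C, bond orders sum to 1 (valence 4) → 3 H
  atom 9: C, bond orders sum to 2 (valence 4) → 2 H
  atom 10: C, bond orders sum to 3 (valence 4) → 1 H
  atom 11: I (halogen, monovalent) → 0 H
  atom 12: C, bond orders sum to 2 (valence 4) → 2 H
  atom 13: C, bond orders sum to 2 (valence 4) → 2 H
  atom 14: C, bond orders sum to 2 (valence 4) → 2 H
  atom 15: C, bond orders sum to 2 (valence 4) → 2 H
  atom 16: C, bond orders sum to 2 (valence 4) → 2 H
  atom 17: C, bond orders sum to 2 (valence 4) → 2 H
  atom 18: C, bond orders sum to 2 (valence 4) → 2 H
  atom 19: C, bond orders sum to 1 (valence 4) → 3 H
Totals → C:16, H:32, I:1, N:1, O:1.
In Hill order: C16H32INO.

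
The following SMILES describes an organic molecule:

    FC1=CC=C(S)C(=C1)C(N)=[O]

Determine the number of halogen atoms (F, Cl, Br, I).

Halogen atoms appear at heavy-atom position 1 (1×F).
Other groups present: 1 amide, 1 thiol.
Halogen count: 1.

1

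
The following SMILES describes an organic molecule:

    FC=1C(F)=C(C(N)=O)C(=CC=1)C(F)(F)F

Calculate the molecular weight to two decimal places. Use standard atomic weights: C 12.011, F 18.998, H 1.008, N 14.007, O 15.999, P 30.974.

225.12 g/mol

First, the molecular formula is C8H4F5NO (counting implicit H from valence).
  C: 8 × 12.011 = 96.088
  F: 5 × 18.998 = 94.990
  H: 4 × 1.008 = 4.032
  N: 1 × 14.007 = 14.007
  O: 1 × 15.999 = 15.999
Sum: 8×12.011 + 5×18.998 + 4×1.008 + 1×14.007 + 1×15.999 = 225.116 → 225.12 g/mol.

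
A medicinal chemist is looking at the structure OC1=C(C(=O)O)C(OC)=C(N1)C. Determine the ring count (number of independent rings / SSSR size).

In SMILES, each pair of matching ring-closure digits denotes one ring-closing bond; the number of such bonds equals the number of independent rings.
Ring-closure bonds here: 1.

1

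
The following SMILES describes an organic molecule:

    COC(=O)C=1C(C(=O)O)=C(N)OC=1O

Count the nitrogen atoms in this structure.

1

Scan the SMILES for N atoms (remember two-letter symbols like Cl and Br are single atoms).
Nitrogen count: 1.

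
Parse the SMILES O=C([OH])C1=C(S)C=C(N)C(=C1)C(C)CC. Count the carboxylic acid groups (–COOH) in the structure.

The carboxylic acid motif appears at heavy-atom position 2 in the SMILES.
Other groups present: 1 primary amine, 1 thiol.
Carboxylic acid count: 1.

1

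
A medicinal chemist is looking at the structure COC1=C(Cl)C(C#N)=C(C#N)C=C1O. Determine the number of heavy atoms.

14

Every atom symbol written in the SMILES (organic subset) is one heavy atom; implicit H are not written.
Heavy atoms by element → C:9, Cl:1, N:2, O:2.
Total: 14.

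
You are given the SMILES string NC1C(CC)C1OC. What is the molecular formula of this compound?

Walk through each heavy atom and fill implicit hydrogens from standard valence (C 4, N 3, O 2, S 2, halogen 1):
  atom 1: N, bond orders sum to 1 (valence 3) → 2 H
  atom 2: C, bond orders sum to 3 (valence 4) → 1 H
  atom 3: C, bond orders sum to 3 (valence 4) → 1 H
  atom 4: C, bond orders sum to 2 (valence 4) → 2 H
  atom 5: C, bond orders sum to 1 (valence 4) → 3 H
  atom 6: C, bond orders sum to 3 (valence 4) → 1 H
  atom 7: O, bond orders sum to 2 (valence 2) → 0 H
  atom 8: C, bond orders sum to 1 (valence 4) → 3 H
Totals → C:6, H:13, N:1, O:1.
In Hill order: C6H13NO.

C6H13NO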